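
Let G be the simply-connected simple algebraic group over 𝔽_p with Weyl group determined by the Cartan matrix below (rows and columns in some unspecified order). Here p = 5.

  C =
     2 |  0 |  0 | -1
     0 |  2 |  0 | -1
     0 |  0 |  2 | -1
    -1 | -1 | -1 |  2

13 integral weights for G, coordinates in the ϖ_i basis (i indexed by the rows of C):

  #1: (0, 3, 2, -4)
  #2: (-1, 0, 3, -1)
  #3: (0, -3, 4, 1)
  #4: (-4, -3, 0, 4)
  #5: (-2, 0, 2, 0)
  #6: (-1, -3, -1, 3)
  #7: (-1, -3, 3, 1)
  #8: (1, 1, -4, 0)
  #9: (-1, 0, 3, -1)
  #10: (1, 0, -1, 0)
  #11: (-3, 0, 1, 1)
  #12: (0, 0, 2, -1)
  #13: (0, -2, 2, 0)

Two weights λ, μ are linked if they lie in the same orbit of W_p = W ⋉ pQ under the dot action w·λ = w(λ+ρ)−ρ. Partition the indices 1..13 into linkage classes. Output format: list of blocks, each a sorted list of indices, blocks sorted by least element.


Cartan matrix: type D_4 (|W|=192); un-permuting the 4 rows.

Each λ_j+ρ reduced to Ā_5; 4-tuples below use C's row order:

  [1] (2, 1, 0, 1)
  [2] (0, 1, 4, 0)
  [3] (2, 1, 2, 0)
  [4] (2, 1, 0, 1)
  [5] (1, 1, 3, 0)
  [6] (0, 2, 0, 1)
  [7] (1, 1, 3, 0)
  [8] (0, 0, 1, 2)
  [9] (0, 1, 4, 0)
  [10] (2, 1, 0, 1)
  [11] (2, 1, 2, 0)
  [12] (1, 1, 3, 0)
  [13] (1, 1, 3, 0)

Partition of {1..13} into 6 W_5-dot-orbits:

[[1, 4, 10], [2, 9], [3, 11], [5, 7, 12, 13], [6], [8]]


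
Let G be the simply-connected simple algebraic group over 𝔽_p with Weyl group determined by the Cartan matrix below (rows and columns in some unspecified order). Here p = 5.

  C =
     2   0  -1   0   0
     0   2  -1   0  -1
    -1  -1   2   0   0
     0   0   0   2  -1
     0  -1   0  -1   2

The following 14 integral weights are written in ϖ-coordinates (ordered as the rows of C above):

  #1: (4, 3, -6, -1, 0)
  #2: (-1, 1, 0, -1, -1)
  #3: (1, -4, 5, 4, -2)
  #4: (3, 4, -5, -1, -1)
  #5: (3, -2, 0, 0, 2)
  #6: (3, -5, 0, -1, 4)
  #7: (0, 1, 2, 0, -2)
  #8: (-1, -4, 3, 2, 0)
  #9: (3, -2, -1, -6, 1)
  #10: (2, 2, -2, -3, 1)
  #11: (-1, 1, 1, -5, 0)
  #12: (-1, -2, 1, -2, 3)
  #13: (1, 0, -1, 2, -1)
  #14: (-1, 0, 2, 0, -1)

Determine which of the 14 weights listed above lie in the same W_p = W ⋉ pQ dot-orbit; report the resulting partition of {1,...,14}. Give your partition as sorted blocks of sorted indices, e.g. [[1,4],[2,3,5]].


C ↔ A_5 under row/col permutation; |W(A_5)| = 720.

Alcove-folded reps (p=5, 14 weights, presented ϖ-order):

  λ_1+ρ ↦ (0, 1, 4, 0, 0)
  λ_2+ρ ↦ (0, 2, 1, 0, 0)
  λ_3+ρ ↦ (1, 1, 0, 2, 0)
  λ_4+ρ ↦ (0, 1, 4, 0, 0)
  λ_5+ρ ↦ (1, 1, 0, 2, 0)
  λ_6+ρ ↦ (0, 1, 3, 1, 0)
  λ_7+ρ ↦ (0, 1, 3, 1, 0)
  λ_8+ρ ↦ (0, 1, 1, 1, 2)
  λ_9+ρ ↦ (0, 1, 3, 1, 0)
  λ_10+ρ ↦ (0, 2, 1, 0, 0)
  λ_11+ρ ↦ (0, 1, 1, 1, 2)
  λ_12+ρ ↦ (0, 1, 1, 1, 2)
  λ_13+ρ ↦ (1, 1, 0, 2, 0)
  λ_14+ρ ↦ (0, 1, 3, 1, 0)

The 14 indices split into 5 linkage classes (same alcove rep ⇔ same W_5-dot-orbit):

[[1, 4], [2, 10], [3, 5, 13], [6, 7, 9, 14], [8, 11, 12]]


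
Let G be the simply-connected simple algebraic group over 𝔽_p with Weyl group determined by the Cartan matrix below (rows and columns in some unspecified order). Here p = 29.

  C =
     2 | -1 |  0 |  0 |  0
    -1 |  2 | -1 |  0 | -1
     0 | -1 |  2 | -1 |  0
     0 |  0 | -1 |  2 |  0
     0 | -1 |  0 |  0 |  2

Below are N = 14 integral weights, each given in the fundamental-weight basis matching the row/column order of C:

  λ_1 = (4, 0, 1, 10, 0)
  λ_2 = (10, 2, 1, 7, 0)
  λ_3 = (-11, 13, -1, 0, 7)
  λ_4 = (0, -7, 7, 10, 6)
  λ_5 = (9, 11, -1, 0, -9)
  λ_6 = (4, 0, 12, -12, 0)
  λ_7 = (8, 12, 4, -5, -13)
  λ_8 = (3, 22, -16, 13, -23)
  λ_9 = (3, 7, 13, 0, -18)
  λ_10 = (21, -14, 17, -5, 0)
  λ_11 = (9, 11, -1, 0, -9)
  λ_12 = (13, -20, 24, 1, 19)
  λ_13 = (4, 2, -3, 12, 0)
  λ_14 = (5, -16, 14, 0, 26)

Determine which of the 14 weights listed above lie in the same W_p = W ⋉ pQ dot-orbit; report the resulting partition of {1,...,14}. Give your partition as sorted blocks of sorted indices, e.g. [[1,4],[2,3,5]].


C ↔ D_5 under row/col permutation; |W(D_5)| = 1920.

Ā_29 reps of the 14 weights (D_5, coords as presented):

  λ_1 → (5, 1, 2, 11, 1);  λ_2 → (11, 3, 1, 8, 1);  λ_3 → (10, 4, 0, 1, 8);  λ_4 → (5, 1, 2, 11, 1);  λ_5 → (10, 4, 0, 1, 8);  λ_6 → (5, 1, 2, 11, 1);  λ_7 → (9, 1, 1, 4, 12);  λ_8 → (10, 4, 0, 1, 8);  λ_9 → (5, 4, 2, 1, 8);  λ_10 → (9, 1, 1, 4, 12);  λ_11 → (10, 4, 0, 1, 8);  λ_12 → (5, 1, 2, 11, 1);  λ_13 → (5, 1, 2, 11, 1);  λ_14 → (9, 1, 1, 4, 12)

Linkage partition of the 14 weights (5 classes, p=29):

[[1, 4, 6, 12, 13], [2], [3, 5, 8, 11], [7, 10, 14], [9]]


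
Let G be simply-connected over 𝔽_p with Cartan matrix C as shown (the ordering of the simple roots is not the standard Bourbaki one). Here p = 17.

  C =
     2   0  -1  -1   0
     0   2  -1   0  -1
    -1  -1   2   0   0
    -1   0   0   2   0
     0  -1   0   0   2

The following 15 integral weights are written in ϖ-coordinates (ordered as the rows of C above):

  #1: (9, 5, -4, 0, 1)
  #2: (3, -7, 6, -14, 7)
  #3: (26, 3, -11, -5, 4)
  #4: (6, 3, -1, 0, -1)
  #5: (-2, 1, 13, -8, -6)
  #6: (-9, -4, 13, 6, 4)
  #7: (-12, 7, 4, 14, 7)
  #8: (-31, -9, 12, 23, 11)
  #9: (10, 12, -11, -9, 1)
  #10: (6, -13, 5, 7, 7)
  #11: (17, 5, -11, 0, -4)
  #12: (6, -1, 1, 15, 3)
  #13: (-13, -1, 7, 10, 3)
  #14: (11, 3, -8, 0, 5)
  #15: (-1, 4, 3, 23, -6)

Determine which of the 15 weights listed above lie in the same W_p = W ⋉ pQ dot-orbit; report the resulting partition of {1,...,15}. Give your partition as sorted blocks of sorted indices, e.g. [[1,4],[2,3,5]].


A_5 Cartan matrix, 5 simple roots permuted; ρ=(1,1,1,1,1).

Ā_17 reps of the 15 weights (A_5, coords as presented):

  λ_1 → (7, 3, 3, 1, 2);  λ_2 → (1, 2, 6, 4, 0);  λ_3 → (7, 4, 0, 1, 0);  λ_4 → (7, 4, 0, 1, 0);  λ_5 → (7, 3, 3, 1, 2);  λ_6 → (7, 3, 3, 1, 2);  λ_7 → (1, 2, 6, 4, 0);  λ_8 → (7, 4, 0, 1, 0);  λ_9 → (7, 3, 3, 1, 2);  λ_10 → (1, 2, 6, 4, 0);  λ_11 → (7, 3, 3, 1, 2);  λ_12 → (1, 2, 6, 4, 0);  λ_13 → (7, 4, 0, 1, 0);  λ_14 → (5, 3, 4, 1, 3);  λ_15 → (7, 4, 0, 1, 0)

Grouping the 15 weights by Ā_17-representative: 4 linkage classes.

[[1, 5, 6, 9, 11], [2, 7, 10, 12], [3, 4, 8, 13, 15], [14]]


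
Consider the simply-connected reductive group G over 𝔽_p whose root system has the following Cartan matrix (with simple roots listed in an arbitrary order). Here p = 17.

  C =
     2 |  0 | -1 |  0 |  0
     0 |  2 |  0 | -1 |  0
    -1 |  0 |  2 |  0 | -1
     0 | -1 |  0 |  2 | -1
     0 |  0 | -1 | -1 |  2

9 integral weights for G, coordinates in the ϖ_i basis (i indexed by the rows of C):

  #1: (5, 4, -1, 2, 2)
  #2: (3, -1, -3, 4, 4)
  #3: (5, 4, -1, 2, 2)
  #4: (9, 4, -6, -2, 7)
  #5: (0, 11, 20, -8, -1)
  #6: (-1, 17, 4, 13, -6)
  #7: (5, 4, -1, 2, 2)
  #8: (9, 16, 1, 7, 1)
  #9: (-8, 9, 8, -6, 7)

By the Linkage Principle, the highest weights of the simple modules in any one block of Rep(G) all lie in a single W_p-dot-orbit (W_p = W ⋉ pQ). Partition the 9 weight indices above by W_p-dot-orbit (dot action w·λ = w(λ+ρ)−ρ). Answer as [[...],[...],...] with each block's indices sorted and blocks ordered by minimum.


A_5 Cartan matrix, 5 simple roots permuted; ρ=(1,1,1,1,1).

Ā_17 reps of the 9 weights (A_5, coords as presented):

  [1] (6, 5, 0, 3, 3);  [2] (2, 0, 2, 5, 3);  [3] (6, 5, 0, 3, 3);  [4] (5, 4, 5, 1, 2);  [5] (5, 4, 5, 1, 2);  [6] (0, 2, 5, 1, 9);  [7] (6, 5, 0, 3, 3);  [8] (2, 0, 2, 5, 3);  [9] (2, 0, 2, 5, 3)

Grouping the 9 weights by Ā_17-representative: 4 linkage classes.

[[1, 3, 7], [2, 8, 9], [4, 5], [6]]


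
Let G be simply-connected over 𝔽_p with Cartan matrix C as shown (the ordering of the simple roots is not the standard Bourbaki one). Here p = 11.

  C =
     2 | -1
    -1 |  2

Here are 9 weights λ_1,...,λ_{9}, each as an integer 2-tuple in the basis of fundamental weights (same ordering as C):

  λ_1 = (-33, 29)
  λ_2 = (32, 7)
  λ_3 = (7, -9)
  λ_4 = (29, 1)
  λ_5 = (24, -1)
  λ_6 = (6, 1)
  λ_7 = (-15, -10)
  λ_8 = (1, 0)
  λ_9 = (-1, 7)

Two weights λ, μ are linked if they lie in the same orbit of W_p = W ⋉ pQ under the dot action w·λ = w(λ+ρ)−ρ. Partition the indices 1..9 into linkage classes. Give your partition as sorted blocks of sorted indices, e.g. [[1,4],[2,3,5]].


C ↔ A_2 under row/col permutation; |W(A_2)| = 6.

Alcove-folded reps (p=11, 9 weights, presented ϖ-order):

  λ_1 → (2, 1) · λ_2 → (0, 8) · λ_3 → (0, 8) · λ_4 → (2, 1) · λ_5 → (0, 8) · λ_6 → (7, 2) · λ_7 → (2, 1) · λ_8 → (2, 1) · λ_9 → (0, 8)

The 9 indices split into 3 linkage classes (same alcove rep ⇔ same W_11-dot-orbit):

[[1, 4, 7, 8], [2, 3, 5, 9], [6]]


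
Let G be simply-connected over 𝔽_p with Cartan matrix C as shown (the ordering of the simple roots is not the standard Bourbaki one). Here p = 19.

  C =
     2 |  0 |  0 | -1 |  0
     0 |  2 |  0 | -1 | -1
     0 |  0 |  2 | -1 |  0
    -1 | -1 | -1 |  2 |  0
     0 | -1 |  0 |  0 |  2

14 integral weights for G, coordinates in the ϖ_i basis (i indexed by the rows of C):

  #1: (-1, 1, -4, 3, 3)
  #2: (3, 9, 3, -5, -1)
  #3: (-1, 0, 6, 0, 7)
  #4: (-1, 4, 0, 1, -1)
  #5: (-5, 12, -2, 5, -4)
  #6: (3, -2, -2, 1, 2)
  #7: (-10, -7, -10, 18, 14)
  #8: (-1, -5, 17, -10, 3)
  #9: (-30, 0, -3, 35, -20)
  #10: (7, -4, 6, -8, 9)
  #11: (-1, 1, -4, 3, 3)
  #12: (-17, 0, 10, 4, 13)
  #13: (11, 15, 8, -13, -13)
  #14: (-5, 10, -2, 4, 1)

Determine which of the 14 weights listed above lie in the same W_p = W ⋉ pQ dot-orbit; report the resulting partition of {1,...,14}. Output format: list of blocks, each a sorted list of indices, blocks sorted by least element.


D_5 Cartan matrix, 5 simple roots permuted; ρ=(1,1,1,1,1).

Alcove-folded reps (p=19, 14 weights, presented ϖ-order):

  [1] (0, 2, 3, 1, 4);  [2] (0, 5, 0, 4, 0);  [3] (0, 1, 7, 1, 8);  [4] (0, 5, 1, 2, 0);  [5] (4, 1, 1, 0, 2);  [6] (4, 1, 1, 0, 2);  [7] (0, 5, 0, 4, 0);  [8] (0, 5, 0, 4, 0);  [9] (4, 1, 1, 0, 2);  [10] (0, 5, 1, 2, 0);  [11] (0, 2, 3, 1, 4);  [12] (4, 1, 1, 0, 2);  [13] (0, 2, 3, 1, 4);  [14] (4, 1, 1, 0, 2)

These 14 weights hit 5 W_19-dot-orbits; sizes (3, 3, 1, 2, 5):

[[1, 11, 13], [2, 7, 8], [3], [4, 10], [5, 6, 9, 12, 14]]


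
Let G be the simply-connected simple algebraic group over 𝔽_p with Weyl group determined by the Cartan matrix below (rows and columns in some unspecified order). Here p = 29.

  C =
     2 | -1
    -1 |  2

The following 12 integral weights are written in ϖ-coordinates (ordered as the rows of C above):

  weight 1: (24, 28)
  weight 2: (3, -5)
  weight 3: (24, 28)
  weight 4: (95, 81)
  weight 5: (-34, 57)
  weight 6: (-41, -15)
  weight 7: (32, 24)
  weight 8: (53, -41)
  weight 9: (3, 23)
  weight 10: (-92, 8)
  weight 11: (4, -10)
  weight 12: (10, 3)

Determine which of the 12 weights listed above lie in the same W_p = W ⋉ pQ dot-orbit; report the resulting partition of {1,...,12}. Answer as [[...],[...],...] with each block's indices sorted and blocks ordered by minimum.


Dynkin diagram of C (from the 2 off-diagonal −1 entries): A_2.

W_29-reps of the 12 weights in Ā_29 (same 2-coord order as C):

    [1] (0, 4)
    [2] (0, 4)
    [3] (0, 4)
    [4] (4, 5)
    [5] (0, 4)
    [6] (11, 4)
    [7] (0, 4)
    [8] (11, 4)
    [9] (4, 24)
    [10] (4, 5)
    [11] (4, 5)
    [12] (11, 4)

Linkage partition of the 12 weights (4 classes, p=29):

[[1, 2, 3, 5, 7], [4, 10, 11], [6, 8, 12], [9]]


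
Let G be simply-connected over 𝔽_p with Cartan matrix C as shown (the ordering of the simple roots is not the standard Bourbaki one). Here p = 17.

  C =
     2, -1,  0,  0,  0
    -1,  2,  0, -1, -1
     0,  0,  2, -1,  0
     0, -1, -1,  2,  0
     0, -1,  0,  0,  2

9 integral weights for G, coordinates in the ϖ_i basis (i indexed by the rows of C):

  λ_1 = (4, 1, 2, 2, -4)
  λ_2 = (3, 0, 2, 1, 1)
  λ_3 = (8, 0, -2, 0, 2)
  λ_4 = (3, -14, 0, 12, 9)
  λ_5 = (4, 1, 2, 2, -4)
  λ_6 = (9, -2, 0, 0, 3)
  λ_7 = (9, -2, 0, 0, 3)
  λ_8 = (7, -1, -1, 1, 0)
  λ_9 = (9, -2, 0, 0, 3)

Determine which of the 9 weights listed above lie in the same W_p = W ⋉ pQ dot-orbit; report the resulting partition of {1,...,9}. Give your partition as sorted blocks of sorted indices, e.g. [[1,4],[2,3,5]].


Cartan matrix: type D_5 (|W|=1920); un-permuting the 5 rows.

λ_j+ρ reflected into Ā_17 (⟨·,θ^∨⟩≤17); 5-tuples as given:

  λ_1+ρ ↦ (4, 1, 3, 2, 2)
  λ_2+ρ ↦ (4, 1, 3, 2, 2)
  λ_3+ρ ↦ (9, 1, 1, 0, 3)
  λ_4+ρ ↦ (9, 1, 1, 0, 3)
  λ_5+ρ ↦ (4, 1, 3, 2, 2)
  λ_6+ρ ↦ (9, 1, 1, 0, 3)
  λ_7+ρ ↦ (9, 1, 1, 0, 3)
  λ_8+ρ ↦ (8, 0, 0, 2, 1)
  λ_9+ρ ↦ (9, 1, 1, 0, 3)

Linkage partition of the 9 weights (3 classes, p=17):

[[1, 2, 5], [3, 4, 6, 7, 9], [8]]


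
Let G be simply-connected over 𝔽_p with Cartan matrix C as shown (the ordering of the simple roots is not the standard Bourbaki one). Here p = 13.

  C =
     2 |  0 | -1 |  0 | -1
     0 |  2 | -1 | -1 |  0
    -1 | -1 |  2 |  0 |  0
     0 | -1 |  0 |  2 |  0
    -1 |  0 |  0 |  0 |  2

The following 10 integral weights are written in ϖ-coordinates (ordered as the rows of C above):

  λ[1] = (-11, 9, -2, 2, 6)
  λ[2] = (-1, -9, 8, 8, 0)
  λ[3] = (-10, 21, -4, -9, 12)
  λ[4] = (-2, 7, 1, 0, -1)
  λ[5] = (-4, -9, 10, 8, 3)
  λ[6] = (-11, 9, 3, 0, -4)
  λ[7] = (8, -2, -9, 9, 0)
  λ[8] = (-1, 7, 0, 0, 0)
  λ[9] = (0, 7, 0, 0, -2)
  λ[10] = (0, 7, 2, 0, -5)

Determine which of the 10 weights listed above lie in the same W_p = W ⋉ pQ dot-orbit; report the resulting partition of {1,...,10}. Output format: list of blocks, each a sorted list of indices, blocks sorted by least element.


A_5 Cartan matrix, 5 simple roots permuted; ρ=(1,1,1,1,1).

Alcove-folded reps (p=13, 10 weights, presented ϖ-order):

    1: (3, 1, 6, 2, 1)
    2: (0, 8, 1, 1, 1)
    3: (6, 0, 3, 1, 2)
    4: (0, 8, 1, 1, 1)
    5: (3, 8, 0, 1, 1)
    6: (6, 0, 3, 1, 2)
    7: (0, 8, 1, 1, 1)
    8: (0, 8, 1, 1, 1)
    9: (0, 8, 1, 1, 1)
    10: (3, 8, 0, 1, 1)

These 10 weights hit 4 W_13-dot-orbits; sizes (1, 5, 2, 2):

[[1], [2, 4, 7, 8, 9], [3, 6], [5, 10]]


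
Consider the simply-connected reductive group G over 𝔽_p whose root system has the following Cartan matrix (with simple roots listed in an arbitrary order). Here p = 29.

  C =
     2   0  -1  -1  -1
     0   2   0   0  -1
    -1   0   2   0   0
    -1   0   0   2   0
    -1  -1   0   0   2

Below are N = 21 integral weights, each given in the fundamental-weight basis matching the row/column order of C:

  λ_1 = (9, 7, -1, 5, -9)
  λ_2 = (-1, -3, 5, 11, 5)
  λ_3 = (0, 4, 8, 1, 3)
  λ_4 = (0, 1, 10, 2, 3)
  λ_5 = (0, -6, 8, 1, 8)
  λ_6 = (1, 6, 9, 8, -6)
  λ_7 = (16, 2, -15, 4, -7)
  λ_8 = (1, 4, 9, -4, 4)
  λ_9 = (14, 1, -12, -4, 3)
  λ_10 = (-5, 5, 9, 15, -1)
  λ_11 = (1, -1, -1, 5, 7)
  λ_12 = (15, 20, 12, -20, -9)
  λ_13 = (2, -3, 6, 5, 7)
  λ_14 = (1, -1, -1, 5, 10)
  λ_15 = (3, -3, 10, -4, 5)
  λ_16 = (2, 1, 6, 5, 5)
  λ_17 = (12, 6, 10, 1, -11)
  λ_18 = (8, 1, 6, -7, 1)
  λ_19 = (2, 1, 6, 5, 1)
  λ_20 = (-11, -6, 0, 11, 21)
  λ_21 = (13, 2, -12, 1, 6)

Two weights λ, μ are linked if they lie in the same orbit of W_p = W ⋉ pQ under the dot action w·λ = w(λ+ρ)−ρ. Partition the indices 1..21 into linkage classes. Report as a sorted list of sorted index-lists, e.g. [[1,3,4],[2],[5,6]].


Type D_5, rank 5, |W|=1920; reorder rows/cols to standard.

Each λ_j+ρ reduced to Ā_29; 5-tuples below use C's row order:

  [1] (2, 0, 0, 6, 8)
  [2] (0, 2, 6, 12, 4)
  [3] (1, 5, 9, 2, 4)
  [4] (1, 2, 11, 3, 4)
  [5] (1, 5, 9, 2, 4)
  [6] (3, 2, 7, 6, 2)
  [7] (3, 3, 11, 2, 0)
  [8] (1, 5, 9, 2, 4)
  [9] (1, 2, 11, 3, 4)
  [10] (0, 2, 6, 12, 4)
  [11] (2, 0, 0, 6, 8)
  [12] (2, 0, 0, 6, 8)
  [13] (3, 2, 7, 6, 2)
  [14] (2, 0, 0, 6, 8)
  [15] (1, 2, 11, 3, 4)
  [16] (3, 2, 7, 6, 2)
  [17] (3, 3, 11, 2, 0)
  [18] (3, 2, 7, 6, 2)
  [19] (3, 2, 7, 6, 2)
  [20] (1, 5, 9, 2, 4)
  [21] (3, 3, 11, 2, 0)

The 21 indices split into 6 linkage classes (same alcove rep ⇔ same W_29-dot-orbit):

[[1, 11, 12, 14], [2, 10], [3, 5, 8, 20], [4, 9, 15], [6, 13, 16, 18, 19], [7, 17, 21]]


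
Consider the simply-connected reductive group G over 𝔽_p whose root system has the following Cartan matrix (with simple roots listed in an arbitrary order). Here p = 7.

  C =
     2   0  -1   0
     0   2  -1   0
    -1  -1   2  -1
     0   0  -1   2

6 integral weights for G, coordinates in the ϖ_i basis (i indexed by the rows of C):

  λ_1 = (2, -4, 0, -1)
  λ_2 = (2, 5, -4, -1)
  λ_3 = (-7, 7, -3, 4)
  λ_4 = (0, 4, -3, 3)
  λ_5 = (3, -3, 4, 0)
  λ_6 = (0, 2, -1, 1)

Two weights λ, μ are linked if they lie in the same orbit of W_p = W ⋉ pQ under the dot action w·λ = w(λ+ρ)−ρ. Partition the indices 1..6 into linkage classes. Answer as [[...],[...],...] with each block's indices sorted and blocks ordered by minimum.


Cartan matrix: type D_4 (|W|=192); un-permuting the 4 rows.

W_7-reps of the 6 weights in Ā_7 (same 4-coord order as C):

  1: (1, 1, 0, 2)
  2: (0, 3, 0, 3)
  3: (1, 1, 0, 2)
  4: (1, 3, 0, 2)
  5: (1, 1, 0, 2)
  6: (1, 3, 0, 2)

Linkage partition of the 6 weights (3 classes, p=7):

[[1, 3, 5], [2], [4, 6]]


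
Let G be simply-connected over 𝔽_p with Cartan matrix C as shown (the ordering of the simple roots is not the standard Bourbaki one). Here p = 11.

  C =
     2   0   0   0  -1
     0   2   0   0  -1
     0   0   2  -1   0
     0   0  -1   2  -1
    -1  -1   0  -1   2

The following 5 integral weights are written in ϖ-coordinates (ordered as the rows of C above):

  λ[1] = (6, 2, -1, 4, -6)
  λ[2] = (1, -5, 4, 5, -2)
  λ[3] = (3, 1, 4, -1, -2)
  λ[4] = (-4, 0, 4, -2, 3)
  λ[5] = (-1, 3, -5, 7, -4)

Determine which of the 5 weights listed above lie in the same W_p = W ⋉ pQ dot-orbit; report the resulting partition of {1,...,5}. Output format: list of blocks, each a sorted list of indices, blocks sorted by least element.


Cartan matrix: type D_5 (|W|=1920); un-permuting the 5 rows.

Folding the 5 weights λ_j+ρ into Ā_11 (reps in the given 5-coord order):

    [1] (2, 2, 0, 0, 3)
    [2] (3, 1, 4, 1, 0)
    [3] (3, 1, 4, 1, 0)
    [4] (3, 1, 4, 1, 0)
    [5] (3, 1, 4, 1, 0)

Grouping the 5 weights by Ā_11-representative: 2 linkage classes.

[[1], [2, 3, 4, 5]]


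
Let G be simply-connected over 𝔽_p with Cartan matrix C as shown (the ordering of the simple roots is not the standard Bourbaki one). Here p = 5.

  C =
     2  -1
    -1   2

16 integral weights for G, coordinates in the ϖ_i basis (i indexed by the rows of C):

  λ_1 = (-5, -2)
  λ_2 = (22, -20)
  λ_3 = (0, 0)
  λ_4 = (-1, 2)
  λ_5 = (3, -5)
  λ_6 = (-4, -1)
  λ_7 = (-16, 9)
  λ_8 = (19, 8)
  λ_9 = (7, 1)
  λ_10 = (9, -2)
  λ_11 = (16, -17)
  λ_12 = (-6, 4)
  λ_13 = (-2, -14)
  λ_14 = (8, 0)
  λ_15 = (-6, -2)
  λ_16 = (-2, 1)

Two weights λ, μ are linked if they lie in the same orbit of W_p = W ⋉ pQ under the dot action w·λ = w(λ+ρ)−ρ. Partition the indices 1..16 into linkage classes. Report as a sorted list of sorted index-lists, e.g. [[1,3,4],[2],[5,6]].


A_2 Cartan matrix, 2 simple roots permuted; ρ=(1,1).

W_5-reps of the 16 weights in Ā_5 (same 2-coord order as C):

    1: (1, 4)
    2: (1, 1)
    3: (1, 1)
    4: (0, 3)
    5: (0, 4)
    6: (0, 3)
    7: (5, 0)
    8: (0, 4)
    9: (0, 3)
    10: (0, 4)
    11: (1, 1)
    12: (5, 0)
    13: (1, 1)
    14: (0, 4)
    15: (0, 4)
    16: (1, 1)

These 16 weights hit 5 W_5-dot-orbits; sizes (1, 5, 3, 5, 2):

[[1], [2, 3, 11, 13, 16], [4, 6, 9], [5, 8, 10, 14, 15], [7, 12]]


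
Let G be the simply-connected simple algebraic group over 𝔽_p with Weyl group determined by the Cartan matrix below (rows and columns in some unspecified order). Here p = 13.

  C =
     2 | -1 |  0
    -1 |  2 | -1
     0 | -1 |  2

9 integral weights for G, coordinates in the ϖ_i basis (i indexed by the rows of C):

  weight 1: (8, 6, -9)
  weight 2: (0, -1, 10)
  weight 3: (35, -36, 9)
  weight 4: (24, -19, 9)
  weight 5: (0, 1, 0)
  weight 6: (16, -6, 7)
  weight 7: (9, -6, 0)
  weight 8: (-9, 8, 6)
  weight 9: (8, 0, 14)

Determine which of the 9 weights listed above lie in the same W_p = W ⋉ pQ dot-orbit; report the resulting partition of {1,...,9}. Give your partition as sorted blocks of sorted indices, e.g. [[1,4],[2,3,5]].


A_3 Cartan matrix, 3 simple roots permuted; ρ=(1,1,1).

Folding the 9 weights λ_j+ρ into Ā_13 (reps in the given 3-coord order):

  1: (5, 1, 4) · 2: (1, 0, 11) · 3: (1, 2, 1) · 4: (5, 1, 4) · 5: (1, 2, 1) · 6: (5, 1, 4) · 7: (5, 1, 4) · 8: (5, 1, 4) · 9: (1, 2, 1)

Partition of {1..9} into 3 W_13-dot-orbits:

[[1, 4, 6, 7, 8], [2], [3, 5, 9]]


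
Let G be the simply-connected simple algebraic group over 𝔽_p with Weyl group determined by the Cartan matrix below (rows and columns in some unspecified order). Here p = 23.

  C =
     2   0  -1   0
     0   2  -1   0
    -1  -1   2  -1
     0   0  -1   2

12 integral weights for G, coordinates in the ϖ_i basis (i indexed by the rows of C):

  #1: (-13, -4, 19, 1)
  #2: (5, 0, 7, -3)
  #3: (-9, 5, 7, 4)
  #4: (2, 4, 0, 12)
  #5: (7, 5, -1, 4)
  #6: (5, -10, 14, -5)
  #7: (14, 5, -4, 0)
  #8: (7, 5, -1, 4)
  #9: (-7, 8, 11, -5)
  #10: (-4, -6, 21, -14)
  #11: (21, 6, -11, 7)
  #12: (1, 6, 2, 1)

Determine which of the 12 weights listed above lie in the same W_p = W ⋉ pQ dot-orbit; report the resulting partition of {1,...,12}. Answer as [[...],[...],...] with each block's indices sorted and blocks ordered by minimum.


Cartan matrix: type D_4 (|W|=192); un-permuting the 4 rows.

W_23-reps of the 12 weights in Ā_23 (same 4-coord order as C):

  1: (12, 3, 1, 2)
  2: (6, 1, 6, 2)
  3: (8, 6, 0, 5)
  4: (3, 5, 1, 13)
  5: (8, 6, 0, 5)
  6: (6, 9, 2, 4)
  7: (12, 3, 1, 2)
  8: (8, 6, 0, 5)
  9: (6, 9, 2, 4)
  10: (3, 5, 1, 13)
  11: (12, 3, 1, 2)
  12: (2, 7, 3, 2)

6 distinct reps among the 12 weights ⇒ 6 W_23-linkage classes:

[[1, 7, 11], [2], [3, 5, 8], [4, 10], [6, 9], [12]]


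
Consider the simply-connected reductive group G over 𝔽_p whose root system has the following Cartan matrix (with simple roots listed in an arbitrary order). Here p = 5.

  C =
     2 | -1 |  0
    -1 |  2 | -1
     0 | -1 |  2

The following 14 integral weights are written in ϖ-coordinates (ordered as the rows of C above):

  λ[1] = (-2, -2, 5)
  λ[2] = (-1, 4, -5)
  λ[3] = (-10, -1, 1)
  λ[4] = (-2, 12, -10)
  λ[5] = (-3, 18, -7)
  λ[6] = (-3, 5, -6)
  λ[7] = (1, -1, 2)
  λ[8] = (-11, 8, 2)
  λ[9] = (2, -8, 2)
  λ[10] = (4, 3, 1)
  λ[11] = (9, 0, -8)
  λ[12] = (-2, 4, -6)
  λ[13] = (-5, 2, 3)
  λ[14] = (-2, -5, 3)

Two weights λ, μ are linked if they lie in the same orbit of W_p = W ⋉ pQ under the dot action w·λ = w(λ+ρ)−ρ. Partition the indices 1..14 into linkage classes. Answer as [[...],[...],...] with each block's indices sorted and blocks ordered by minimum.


A_3 Cartan matrix, 3 simple roots permuted; ρ=(1,1,1).

Each λ_j+ρ reduced to Ā_5; 3-tuples below use C's row order:

  λ_1+ρ ↦ (0, 1, 3) · λ_2+ρ ↦ (0, 1, 4) · λ_3+ρ ↦ (2, 2, 1) · λ_4+ρ ↦ (1, 1, 1) · λ_5+ρ ↦ (1, 1, 1) · λ_6+ρ ↦ (0, 1, 3) · λ_7+ρ ↦ (2, 0, 3) · λ_8+ρ ↦ (2, 2, 1) · λ_9+ρ ↦ (1, 1, 1) · λ_10+ρ ↦ (0, 1, 3) · λ_11+ρ ↦ (0, 1, 3) · λ_12+ρ ↦ (0, 1, 4) · λ_13+ρ ↦ (1, 1, 1) · λ_14+ρ ↦ (4, 0, 1)

Partition of {1..14} into 6 W_5-dot-orbits:

[[1, 6, 10, 11], [2, 12], [3, 8], [4, 5, 9, 13], [7], [14]]


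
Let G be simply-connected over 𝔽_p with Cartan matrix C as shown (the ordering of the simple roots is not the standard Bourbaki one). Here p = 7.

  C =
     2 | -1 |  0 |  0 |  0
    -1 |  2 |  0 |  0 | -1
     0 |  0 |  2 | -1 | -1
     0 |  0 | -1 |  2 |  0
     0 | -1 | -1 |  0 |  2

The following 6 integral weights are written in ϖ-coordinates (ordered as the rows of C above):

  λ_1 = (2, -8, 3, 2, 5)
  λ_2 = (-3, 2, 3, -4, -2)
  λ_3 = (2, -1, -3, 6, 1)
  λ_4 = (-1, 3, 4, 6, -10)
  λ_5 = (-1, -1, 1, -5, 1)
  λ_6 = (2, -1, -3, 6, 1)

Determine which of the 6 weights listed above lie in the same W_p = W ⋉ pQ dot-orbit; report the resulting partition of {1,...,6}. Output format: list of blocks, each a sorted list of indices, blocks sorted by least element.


Type A_5, rank 5, |W|=720; reorder rows/cols to standard.

λ_j+ρ reflected into Ā_7 (⟨·,θ^∨⟩≤7); 5-tuples as given:

  λ_1 → (2, 0, 0, 3, 1);  λ_2 → (2, 0, 0, 3, 1);  λ_3 → (0, 0, 2, 2, 0);  λ_4 → (0, 0, 2, 2, 0);  λ_5 → (0, 0, 2, 2, 0);  λ_6 → (0, 0, 2, 2, 0)

2 distinct reps among the 6 weights ⇒ 2 W_7-linkage classes:

[[1, 2], [3, 4, 5, 6]]


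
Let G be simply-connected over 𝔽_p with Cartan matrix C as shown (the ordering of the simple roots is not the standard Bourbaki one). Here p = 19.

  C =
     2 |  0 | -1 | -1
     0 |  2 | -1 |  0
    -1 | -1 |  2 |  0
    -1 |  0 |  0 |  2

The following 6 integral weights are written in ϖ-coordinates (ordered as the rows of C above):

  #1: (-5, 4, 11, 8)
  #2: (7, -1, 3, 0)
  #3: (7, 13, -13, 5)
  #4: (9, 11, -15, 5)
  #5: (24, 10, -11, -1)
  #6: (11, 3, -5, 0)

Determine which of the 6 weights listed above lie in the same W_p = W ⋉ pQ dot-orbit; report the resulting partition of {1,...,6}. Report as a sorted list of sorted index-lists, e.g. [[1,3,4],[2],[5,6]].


C ↔ A_4 under row/col permutation; |W(A_4)| = 120.

Alcove-folded reps (p=19, 6 weights, presented ϖ-order):

  λ_1+ρ ↦ (4, 2, 8, 2);  λ_2+ρ ↦ (8, 0, 4, 1);  λ_3+ρ ↦ (4, 2, 8, 2);  λ_4+ρ ↦ (4, 2, 8, 2);  λ_5+ρ ↦ (8, 0, 4, 1);  λ_6+ρ ↦ (8, 0, 4, 1)

Partition of {1..6} into 2 W_19-dot-orbits:

[[1, 3, 4], [2, 5, 6]]


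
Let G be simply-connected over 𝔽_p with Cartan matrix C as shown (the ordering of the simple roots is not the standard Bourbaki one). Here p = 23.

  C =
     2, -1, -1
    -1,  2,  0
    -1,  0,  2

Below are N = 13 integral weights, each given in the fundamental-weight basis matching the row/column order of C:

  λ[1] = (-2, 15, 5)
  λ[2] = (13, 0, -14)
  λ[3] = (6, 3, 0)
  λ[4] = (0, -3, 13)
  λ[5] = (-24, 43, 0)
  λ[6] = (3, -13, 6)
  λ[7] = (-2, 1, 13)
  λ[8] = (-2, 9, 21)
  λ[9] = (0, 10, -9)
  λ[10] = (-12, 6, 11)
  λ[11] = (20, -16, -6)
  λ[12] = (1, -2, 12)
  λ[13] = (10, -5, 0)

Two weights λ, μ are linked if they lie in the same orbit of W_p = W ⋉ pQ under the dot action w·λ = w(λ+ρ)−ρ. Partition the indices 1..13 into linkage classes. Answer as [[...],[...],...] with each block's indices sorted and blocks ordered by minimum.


C ↔ A_3 under row/col permutation; |W(A_3)| = 24.

Each λ_j+ρ reduced to Ā_23; 3-tuples below use C's row order:

    λ_1+ρ ↦ (1, 15, 5)
    λ_2+ρ ↦ (1, 1, 13)
    λ_3+ρ ↦ (7, 4, 1)
    λ_4+ρ ↦ (1, 1, 13)
    λ_5+ρ ↦ (1, 0, 1)
    λ_6+ρ ↦ (7, 4, 1)
    λ_7+ρ ↦ (1, 1, 13)
    λ_8+ρ ↦ (1, 1, 13)
    λ_9+ρ ↦ (7, 4, 1)
    λ_10+ρ ↦ (7, 4, 1)
    λ_11+ρ ↦ (1, 15, 5)
    λ_12+ρ ↦ (1, 1, 13)
    λ_13+ρ ↦ (7, 4, 1)

4 distinct reps among the 13 weights ⇒ 4 W_23-linkage classes:

[[1, 11], [2, 4, 7, 8, 12], [3, 6, 9, 10, 13], [5]]


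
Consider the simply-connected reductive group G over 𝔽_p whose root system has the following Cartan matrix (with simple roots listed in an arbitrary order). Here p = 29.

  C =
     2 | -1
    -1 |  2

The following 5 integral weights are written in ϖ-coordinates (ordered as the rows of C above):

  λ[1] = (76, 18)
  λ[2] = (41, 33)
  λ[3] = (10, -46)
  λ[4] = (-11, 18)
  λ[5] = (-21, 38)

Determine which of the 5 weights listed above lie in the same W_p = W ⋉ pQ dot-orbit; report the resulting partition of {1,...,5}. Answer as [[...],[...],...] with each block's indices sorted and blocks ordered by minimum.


Root system A_2: the 2×2 matrix C matches after relabeling.

Folding the 5 weights λ_j+ρ into Ā_29 (reps in the given 2-coord order):

  λ_1 → (10, 9) · λ_2 → (13, 5) · λ_3 → (13, 5) · λ_4 → (10, 9) · λ_5 → (10, 9)

The 5 indices split into 2 linkage classes (same alcove rep ⇔ same W_29-dot-orbit):

[[1, 4, 5], [2, 3]]


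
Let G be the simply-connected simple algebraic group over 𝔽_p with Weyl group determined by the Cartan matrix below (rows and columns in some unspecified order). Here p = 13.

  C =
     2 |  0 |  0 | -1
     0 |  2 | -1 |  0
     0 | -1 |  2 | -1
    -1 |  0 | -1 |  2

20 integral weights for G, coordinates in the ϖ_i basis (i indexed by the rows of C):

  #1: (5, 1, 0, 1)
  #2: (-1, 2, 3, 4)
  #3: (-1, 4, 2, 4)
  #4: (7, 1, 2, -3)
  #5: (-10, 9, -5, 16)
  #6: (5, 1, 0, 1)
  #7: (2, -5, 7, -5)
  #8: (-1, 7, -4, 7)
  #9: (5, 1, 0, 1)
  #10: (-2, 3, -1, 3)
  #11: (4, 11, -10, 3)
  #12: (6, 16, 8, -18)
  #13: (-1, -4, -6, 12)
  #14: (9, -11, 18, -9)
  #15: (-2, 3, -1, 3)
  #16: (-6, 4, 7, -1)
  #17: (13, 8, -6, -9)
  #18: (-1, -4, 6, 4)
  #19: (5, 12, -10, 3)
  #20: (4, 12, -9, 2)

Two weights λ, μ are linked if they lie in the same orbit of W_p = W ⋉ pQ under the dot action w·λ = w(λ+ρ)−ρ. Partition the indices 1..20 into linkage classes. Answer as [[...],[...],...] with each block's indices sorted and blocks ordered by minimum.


Dynkin diagram of C (from the 6 off-diagonal −1 entries): A_4.

W_13-reps of the 20 weights in Ā_13 (same 4-coord order as C):

  1: (6, 2, 1, 2)
  2: (0, 3, 4, 5)
  3: (0, 5, 3, 5)
  4: (6, 2, 1, 2)
  5: (1, 4, 0, 3)
  6: (6, 2, 1, 2)
  7: (1, 4, 0, 3)
  8: (0, 5, 3, 5)
  9: (6, 2, 1, 2)
  10: (1, 4, 0, 3)
  11: (0, 3, 4, 5)
  12: (1, 4, 0, 3)
  13: (0, 5, 3, 5)
  14: (6, 2, 1, 2)
  15: (1, 4, 0, 3)
  16: (0, 5, 3, 5)
  17: (0, 3, 4, 5)
  18: (0, 3, 4, 5)
  19: (0, 3, 4, 5)
  20: (0, 5, 3, 5)

These 20 weights hit 4 W_13-dot-orbits; sizes (5, 5, 5, 5):

[[1, 4, 6, 9, 14], [2, 11, 17, 18, 19], [3, 8, 13, 16, 20], [5, 7, 10, 12, 15]]


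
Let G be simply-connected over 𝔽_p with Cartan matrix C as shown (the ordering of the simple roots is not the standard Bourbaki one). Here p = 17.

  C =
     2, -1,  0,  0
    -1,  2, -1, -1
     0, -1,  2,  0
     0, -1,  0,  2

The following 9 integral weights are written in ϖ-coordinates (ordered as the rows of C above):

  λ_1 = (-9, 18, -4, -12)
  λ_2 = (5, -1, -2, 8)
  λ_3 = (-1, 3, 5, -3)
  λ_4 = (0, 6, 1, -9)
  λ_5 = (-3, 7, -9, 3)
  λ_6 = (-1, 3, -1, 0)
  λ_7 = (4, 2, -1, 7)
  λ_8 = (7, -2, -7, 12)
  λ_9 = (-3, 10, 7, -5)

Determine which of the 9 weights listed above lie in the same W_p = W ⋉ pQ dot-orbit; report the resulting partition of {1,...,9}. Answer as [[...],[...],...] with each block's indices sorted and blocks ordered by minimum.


Type D_4, rank 4, |W|=192; reorder rows/cols to standard.

Folding the 9 weights λ_j+ρ into Ā_17 (reps in the given 4-coord order):

    λ_1 → (5, 1, 0, 8)
    λ_2 → (5, 1, 0, 8)
    λ_3 → (0, 2, 6, 2)
    λ_4 → (0, 1, 1, 7)
    λ_5 → (0, 2, 6, 2)
    λ_6 → (0, 4, 0, 1)
    λ_7 → (5, 1, 0, 8)
    λ_8 → (1, 3, 1, 6)
    λ_9 → (0, 2, 6, 2)

5 distinct reps among the 9 weights ⇒ 5 W_17-linkage classes:

[[1, 2, 7], [3, 5, 9], [4], [6], [8]]


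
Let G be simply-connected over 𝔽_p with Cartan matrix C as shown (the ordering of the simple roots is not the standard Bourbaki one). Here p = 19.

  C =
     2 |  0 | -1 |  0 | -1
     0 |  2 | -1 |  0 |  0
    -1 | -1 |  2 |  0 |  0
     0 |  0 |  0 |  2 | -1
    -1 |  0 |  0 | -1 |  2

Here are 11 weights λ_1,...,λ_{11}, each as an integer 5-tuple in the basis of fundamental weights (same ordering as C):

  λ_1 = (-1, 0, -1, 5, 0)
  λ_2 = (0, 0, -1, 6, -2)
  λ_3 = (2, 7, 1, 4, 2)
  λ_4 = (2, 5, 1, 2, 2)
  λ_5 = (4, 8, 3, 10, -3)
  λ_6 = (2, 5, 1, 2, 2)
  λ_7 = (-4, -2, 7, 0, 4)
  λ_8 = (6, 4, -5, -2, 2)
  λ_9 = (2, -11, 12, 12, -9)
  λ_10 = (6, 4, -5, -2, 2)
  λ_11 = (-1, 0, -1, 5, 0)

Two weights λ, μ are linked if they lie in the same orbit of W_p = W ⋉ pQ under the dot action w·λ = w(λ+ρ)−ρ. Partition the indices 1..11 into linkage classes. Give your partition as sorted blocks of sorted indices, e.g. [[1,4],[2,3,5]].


A_5 Cartan matrix, 5 simple roots permuted; ρ=(1,1,1,1,1).

λ_j+ρ reflected into Ā_19 (⟨·,θ^∨⟩≤19); 5-tuples as given:

    λ_1 → (0, 1, 0, 6, 1)
    λ_2 → (0, 1, 0, 6, 1)
    λ_3 → (3, 6, 2, 3, 3)
    λ_4 → (3, 6, 2, 3, 3)
    λ_5 → (3, 1, 4, 1, 2)
    λ_6 → (3, 6, 2, 3, 3)
    λ_7 → (3, 1, 4, 1, 2)
    λ_8 → (3, 1, 4, 1, 2)
    λ_9 → (3, 6, 2, 3, 3)
    λ_10 → (3, 1, 4, 1, 2)
    λ_11 → (0, 1, 0, 6, 1)

Partition of {1..11} into 3 W_19-dot-orbits:

[[1, 2, 11], [3, 4, 6, 9], [5, 7, 8, 10]]


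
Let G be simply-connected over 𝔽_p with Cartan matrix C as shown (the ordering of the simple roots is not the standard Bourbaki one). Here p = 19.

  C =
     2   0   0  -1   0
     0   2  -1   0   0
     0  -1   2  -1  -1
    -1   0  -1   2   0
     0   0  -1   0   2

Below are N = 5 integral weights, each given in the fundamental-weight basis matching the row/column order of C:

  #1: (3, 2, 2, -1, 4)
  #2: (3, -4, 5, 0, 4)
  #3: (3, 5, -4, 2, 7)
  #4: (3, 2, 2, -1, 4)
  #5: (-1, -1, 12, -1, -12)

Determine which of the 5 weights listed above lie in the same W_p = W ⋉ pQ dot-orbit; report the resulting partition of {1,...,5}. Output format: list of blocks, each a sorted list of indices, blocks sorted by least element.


D_5 Cartan matrix, 5 simple roots permuted; ρ=(1,1,1,1,1).

Folding the 5 weights λ_j+ρ into Ā_19 (reps in the given 5-coord order):

  1: (4, 3, 3, 0, 5) · 2: (4, 3, 3, 0, 5) · 3: (4, 3, 3, 0, 5) · 4: (4, 3, 3, 0, 5) · 5: (0, 0, 2, 0, 11)

Partition of {1..5} into 2 W_19-dot-orbits:

[[1, 2, 3, 4], [5]]


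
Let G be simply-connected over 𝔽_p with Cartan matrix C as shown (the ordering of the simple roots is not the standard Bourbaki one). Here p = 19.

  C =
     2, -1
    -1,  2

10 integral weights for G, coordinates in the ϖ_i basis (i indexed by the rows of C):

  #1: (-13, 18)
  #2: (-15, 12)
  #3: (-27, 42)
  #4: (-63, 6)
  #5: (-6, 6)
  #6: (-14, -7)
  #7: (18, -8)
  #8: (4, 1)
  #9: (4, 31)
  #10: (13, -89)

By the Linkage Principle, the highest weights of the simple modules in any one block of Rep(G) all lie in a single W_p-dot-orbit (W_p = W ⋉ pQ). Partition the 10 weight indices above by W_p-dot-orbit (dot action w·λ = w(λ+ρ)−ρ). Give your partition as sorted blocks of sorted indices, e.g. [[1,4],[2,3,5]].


A_2 Cartan matrix, 2 simple roots permuted; ρ=(1,1).

Ā_19 reps of the 10 weights (A_2, coords as presented):

  λ_1+ρ ↦ (12, 7);  λ_2+ρ ↦ (13, 1);  λ_3+ρ ↦ (5, 2);  λ_4+ρ ↦ (5, 2);  λ_5+ρ ↦ (5, 2);  λ_6+ρ ↦ (6, 13);  λ_7+ρ ↦ (12, 7);  λ_8+ρ ↦ (5, 2);  λ_9+ρ ↦ (13, 1);  λ_10+ρ ↦ (5, 2)

Partition of {1..10} into 4 W_19-dot-orbits:

[[1, 7], [2, 9], [3, 4, 5, 8, 10], [6]]


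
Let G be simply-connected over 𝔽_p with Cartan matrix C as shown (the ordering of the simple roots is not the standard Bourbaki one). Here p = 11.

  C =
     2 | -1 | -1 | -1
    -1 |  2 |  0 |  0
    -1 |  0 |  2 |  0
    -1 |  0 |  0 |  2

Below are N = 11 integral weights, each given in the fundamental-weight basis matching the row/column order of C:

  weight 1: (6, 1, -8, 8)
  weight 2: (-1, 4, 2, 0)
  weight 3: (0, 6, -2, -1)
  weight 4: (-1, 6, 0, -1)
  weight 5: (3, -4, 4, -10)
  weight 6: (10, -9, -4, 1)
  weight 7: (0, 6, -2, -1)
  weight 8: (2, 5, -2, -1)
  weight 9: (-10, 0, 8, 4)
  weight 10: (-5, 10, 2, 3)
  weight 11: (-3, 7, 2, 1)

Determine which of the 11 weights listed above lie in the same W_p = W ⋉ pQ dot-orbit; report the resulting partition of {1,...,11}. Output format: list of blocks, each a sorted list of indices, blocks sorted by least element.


Dynkin diagram of C (from the 6 off-diagonal −1 entries): D_4.

W_11-reps of the 11 weights in Ā_11 (same 4-coord order as C):

  λ_1 → (2, 5, 0, 2)
  λ_2 → (0, 5, 3, 1)
  λ_3 → (0, 7, 1, 0)
  λ_4 → (0, 7, 1, 0)
  λ_5 → (0, 5, 3, 1)
  λ_6 → (2, 6, 1, 0)
  λ_7 → (0, 7, 1, 0)
  λ_8 → (2, 6, 1, 0)
  λ_9 → (0, 5, 3, 1)
  λ_10 → (0, 7, 1, 0)
  λ_11 → (2, 6, 1, 0)

The 11 indices split into 4 linkage classes (same alcove rep ⇔ same W_11-dot-orbit):

[[1], [2, 5, 9], [3, 4, 7, 10], [6, 8, 11]]


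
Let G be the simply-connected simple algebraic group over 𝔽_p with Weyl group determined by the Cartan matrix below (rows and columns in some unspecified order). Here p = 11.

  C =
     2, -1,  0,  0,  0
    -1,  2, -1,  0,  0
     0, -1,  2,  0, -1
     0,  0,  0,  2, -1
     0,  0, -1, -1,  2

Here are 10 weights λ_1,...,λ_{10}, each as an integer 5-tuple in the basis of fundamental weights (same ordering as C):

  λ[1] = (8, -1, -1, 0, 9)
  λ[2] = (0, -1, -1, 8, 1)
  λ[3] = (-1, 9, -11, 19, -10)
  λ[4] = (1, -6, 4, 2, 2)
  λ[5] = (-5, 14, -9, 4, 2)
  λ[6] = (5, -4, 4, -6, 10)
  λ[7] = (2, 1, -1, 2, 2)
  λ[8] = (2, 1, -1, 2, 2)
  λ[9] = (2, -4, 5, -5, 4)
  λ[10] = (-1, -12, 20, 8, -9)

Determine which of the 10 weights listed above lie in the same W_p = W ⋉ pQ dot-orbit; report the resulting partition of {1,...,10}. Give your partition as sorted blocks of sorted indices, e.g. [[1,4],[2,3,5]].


A_5 Cartan matrix, 5 simple roots permuted; ρ=(1,1,1,1,1).

Folding the 10 weights λ_j+ρ into Ā_11 (reps in the given 5-coord order):

  λ_1 → (0, 0, 0, 8, 2)
  λ_2 → (0, 0, 0, 8, 2)
  λ_3 → (0, 0, 0, 8, 2)
  λ_4 → (3, 2, 0, 3, 3)
  λ_5 → (0, 3, 3, 4, 1)
  λ_6 → (3, 2, 0, 3, 3)
  λ_7 → (3, 2, 0, 3, 3)
  λ_8 → (3, 2, 0, 3, 3)
  λ_9 → (0, 3, 3, 4, 1)
  λ_10 → (0, 0, 0, 8, 2)

Partition of {1..10} into 3 W_11-dot-orbits:

[[1, 2, 3, 10], [4, 6, 7, 8], [5, 9]]


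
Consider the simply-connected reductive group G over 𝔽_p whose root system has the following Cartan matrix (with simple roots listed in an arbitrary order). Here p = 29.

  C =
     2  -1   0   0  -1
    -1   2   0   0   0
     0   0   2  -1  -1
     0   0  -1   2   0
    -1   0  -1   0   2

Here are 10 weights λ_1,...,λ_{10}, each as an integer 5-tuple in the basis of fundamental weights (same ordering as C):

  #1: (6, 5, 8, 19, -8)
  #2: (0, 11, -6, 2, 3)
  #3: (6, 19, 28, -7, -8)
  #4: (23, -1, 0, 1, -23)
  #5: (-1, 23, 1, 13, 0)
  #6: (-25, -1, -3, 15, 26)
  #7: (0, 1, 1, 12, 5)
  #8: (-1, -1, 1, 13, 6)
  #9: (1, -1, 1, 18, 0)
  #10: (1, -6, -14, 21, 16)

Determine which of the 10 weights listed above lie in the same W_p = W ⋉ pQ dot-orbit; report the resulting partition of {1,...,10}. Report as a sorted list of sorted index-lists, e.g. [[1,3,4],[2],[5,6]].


A_5 Cartan matrix, 5 simple roots permuted; ρ=(1,1,1,1,1).

λ_j+ρ reflected into Ā_29 (⟨·,θ^∨⟩≤29); 5-tuples as given:

  1: (0, 0, 2, 14, 7)
  2: (0, 12, 2, 2, 1)
  3: (0, 0, 2, 14, 7)
  4: (2, 0, 2, 19, 1)
  5: (0, 12, 2, 2, 1)
  6: (0, 12, 2, 2, 1)
  7: (1, 2, 2, 13, 6)
  8: (0, 0, 2, 14, 7)
  9: (2, 0, 2, 19, 1)
  10: (3, 2, 13, 9, 1)

The 10 indices split into 5 linkage classes (same alcove rep ⇔ same W_29-dot-orbit):

[[1, 3, 8], [2, 5, 6], [4, 9], [7], [10]]


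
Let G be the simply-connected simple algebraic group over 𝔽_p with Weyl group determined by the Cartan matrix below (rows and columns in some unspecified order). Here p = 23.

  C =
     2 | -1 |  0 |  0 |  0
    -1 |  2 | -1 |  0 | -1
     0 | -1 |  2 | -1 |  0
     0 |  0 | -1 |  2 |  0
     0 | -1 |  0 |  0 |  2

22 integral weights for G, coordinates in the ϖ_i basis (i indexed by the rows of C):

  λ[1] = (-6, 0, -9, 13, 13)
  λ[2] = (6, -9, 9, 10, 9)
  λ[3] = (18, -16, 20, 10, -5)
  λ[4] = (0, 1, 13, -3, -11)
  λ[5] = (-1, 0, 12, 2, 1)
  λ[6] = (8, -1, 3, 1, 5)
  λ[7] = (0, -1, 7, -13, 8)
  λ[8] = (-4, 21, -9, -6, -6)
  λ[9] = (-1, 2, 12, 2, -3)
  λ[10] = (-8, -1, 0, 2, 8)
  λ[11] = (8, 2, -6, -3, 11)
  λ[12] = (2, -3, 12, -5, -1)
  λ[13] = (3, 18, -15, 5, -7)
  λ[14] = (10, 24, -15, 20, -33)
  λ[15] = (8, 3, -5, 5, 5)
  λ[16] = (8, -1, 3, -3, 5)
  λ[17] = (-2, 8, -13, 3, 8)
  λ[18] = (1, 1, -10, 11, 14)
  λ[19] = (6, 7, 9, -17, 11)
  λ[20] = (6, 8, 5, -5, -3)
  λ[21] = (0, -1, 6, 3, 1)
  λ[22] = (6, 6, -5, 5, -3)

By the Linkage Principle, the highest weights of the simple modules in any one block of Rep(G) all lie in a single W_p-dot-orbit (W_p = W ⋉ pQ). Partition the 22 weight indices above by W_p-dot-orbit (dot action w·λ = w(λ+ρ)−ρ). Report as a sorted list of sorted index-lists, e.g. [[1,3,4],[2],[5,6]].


D_5 Cartan matrix, 5 simple roots permuted; ρ=(1,1,1,1,1).

Folding the 22 weights λ_j+ρ into Ā_23 (reps in the given 5-coord order):

  λ_1 → (7, 1, 4, 2, 2)
  λ_2 → (1, 0, 7, 4, 2)
  λ_3 → (9, 0, 2, 2, 6)
  λ_4 → (7, 1, 4, 2, 2)
  λ_5 → (0, 1, 3, 3, 2)
  λ_6 → (9, 0, 2, 2, 6)
  λ_7 → (3, 1, 0, 8, 5)
  λ_8 → (3, 1, 0, 8, 5)
  λ_9 → (0, 1, 3, 3, 2)
  λ_10 → (0, 1, 3, 3, 2)
  λ_11 → (5, 2, 1, 3, 8)
  λ_12 → (1, 0, 7, 4, 2)
  λ_13 → (3, 1, 0, 8, 5)
  λ_14 → (1, 0, 7, 4, 2)
  λ_15 → (9, 0, 2, 2, 6)
  λ_16 → (9, 0, 2, 2, 6)
  λ_17 → (3, 1, 0, 8, 5)
  λ_18 → (5, 2, 1, 3, 8)
  λ_19 → (7, 1, 4, 2, 2)
  λ_20 → (7, 1, 4, 2, 2)
  λ_21 → (1, 0, 7, 4, 2)
  λ_22 → (7, 1, 4, 2, 2)

Linkage partition of the 22 weights (6 classes, p=23):

[[1, 4, 19, 20, 22], [2, 12, 14, 21], [3, 6, 15, 16], [5, 9, 10], [7, 8, 13, 17], [11, 18]]
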